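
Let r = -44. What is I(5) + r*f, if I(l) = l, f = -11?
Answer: 489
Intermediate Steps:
I(5) + r*f = 5 - 44*(-11) = 5 + 484 = 489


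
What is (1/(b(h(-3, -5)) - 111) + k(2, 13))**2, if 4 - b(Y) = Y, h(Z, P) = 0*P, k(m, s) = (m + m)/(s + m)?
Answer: 170569/2576025 ≈ 0.066214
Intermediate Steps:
k(m, s) = 2*m/(m + s) (k(m, s) = (2*m)/(m + s) = 2*m/(m + s))
h(Z, P) = 0
b(Y) = 4 - Y
(1/(b(h(-3, -5)) - 111) + k(2, 13))**2 = (1/((4 - 1*0) - 111) + 2*2/(2 + 13))**2 = (1/((4 + 0) - 111) + 2*2/15)**2 = (1/(4 - 111) + 2*2*(1/15))**2 = (1/(-107) + 4/15)**2 = (-1/107 + 4/15)**2 = (413/1605)**2 = 170569/2576025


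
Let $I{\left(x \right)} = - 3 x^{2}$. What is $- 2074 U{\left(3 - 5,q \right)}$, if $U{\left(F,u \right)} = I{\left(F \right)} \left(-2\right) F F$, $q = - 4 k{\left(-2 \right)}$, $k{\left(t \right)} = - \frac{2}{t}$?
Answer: $-199104$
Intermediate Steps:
$q = -4$ ($q = - 4 \left(- \frac{2}{-2}\right) = - 4 \left(\left(-2\right) \left(- \frac{1}{2}\right)\right) = \left(-4\right) 1 = -4$)
$U{\left(F,u \right)} = 6 F^{4}$ ($U{\left(F,u \right)} = - 3 F^{2} \left(-2\right) F F = 6 F^{2} F^{2} = 6 F^{4}$)
$- 2074 U{\left(3 - 5,q \right)} = - 2074 \cdot 6 \left(3 - 5\right)^{4} = - 2074 \cdot 6 \left(-2\right)^{4} = - 2074 \cdot 6 \cdot 16 = \left(-2074\right) 96 = -199104$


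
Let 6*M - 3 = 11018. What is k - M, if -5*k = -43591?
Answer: 206441/30 ≈ 6881.4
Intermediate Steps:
k = 43591/5 (k = -1/5*(-43591) = 43591/5 ≈ 8718.2)
M = 11021/6 (M = 1/2 + (1/6)*11018 = 1/2 + 5509/3 = 11021/6 ≈ 1836.8)
k - M = 43591/5 - 1*11021/6 = 43591/5 - 11021/6 = 206441/30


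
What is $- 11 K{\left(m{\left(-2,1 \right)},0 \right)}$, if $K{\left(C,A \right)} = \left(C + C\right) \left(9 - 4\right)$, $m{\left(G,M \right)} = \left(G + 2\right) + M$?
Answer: $-110$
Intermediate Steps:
$m{\left(G,M \right)} = 2 + G + M$ ($m{\left(G,M \right)} = \left(2 + G\right) + M = 2 + G + M$)
$K{\left(C,A \right)} = 10 C$ ($K{\left(C,A \right)} = 2 C 5 = 10 C$)
$- 11 K{\left(m{\left(-2,1 \right)},0 \right)} = - 11 \cdot 10 \left(2 - 2 + 1\right) = - 11 \cdot 10 \cdot 1 = \left(-11\right) 10 = -110$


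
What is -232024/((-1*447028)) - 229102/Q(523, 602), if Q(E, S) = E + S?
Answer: -1110369368/5466375 ≈ -203.13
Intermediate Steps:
-232024/((-1*447028)) - 229102/Q(523, 602) = -232024/((-1*447028)) - 229102/(523 + 602) = -232024/(-447028) - 229102/1125 = -232024*(-1/447028) - 229102*1/1125 = 2522/4859 - 229102/1125 = -1110369368/5466375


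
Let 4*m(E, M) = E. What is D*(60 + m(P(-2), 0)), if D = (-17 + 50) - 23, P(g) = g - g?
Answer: 600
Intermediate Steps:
P(g) = 0
m(E, M) = E/4
D = 10 (D = 33 - 23 = 10)
D*(60 + m(P(-2), 0)) = 10*(60 + (¼)*0) = 10*(60 + 0) = 10*60 = 600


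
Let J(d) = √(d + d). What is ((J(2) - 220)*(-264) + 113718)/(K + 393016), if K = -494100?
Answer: -85635/50542 ≈ -1.6943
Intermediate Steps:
J(d) = √2*√d (J(d) = √(2*d) = √2*√d)
((J(2) - 220)*(-264) + 113718)/(K + 393016) = ((√2*√2 - 220)*(-264) + 113718)/(-494100 + 393016) = ((2 - 220)*(-264) + 113718)/(-101084) = (-218*(-264) + 113718)*(-1/101084) = (57552 + 113718)*(-1/101084) = 171270*(-1/101084) = -85635/50542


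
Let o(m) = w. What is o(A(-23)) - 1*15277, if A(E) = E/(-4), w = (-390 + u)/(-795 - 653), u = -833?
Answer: -22119873/1448 ≈ -15276.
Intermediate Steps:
w = 1223/1448 (w = (-390 - 833)/(-795 - 653) = -1223/(-1448) = -1223*(-1/1448) = 1223/1448 ≈ 0.84461)
A(E) = -E/4 (A(E) = E*(-1/4) = -E/4)
o(m) = 1223/1448
o(A(-23)) - 1*15277 = 1223/1448 - 1*15277 = 1223/1448 - 15277 = -22119873/1448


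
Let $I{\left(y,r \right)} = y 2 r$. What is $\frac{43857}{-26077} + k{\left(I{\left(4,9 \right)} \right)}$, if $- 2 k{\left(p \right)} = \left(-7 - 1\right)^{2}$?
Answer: $- \frac{878321}{26077} \approx -33.682$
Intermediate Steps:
$I{\left(y,r \right)} = 2 r y$ ($I{\left(y,r \right)} = 2 y r = 2 r y$)
$k{\left(p \right)} = -32$ ($k{\left(p \right)} = - \frac{\left(-7 - 1\right)^{2}}{2} = - \frac{\left(-8\right)^{2}}{2} = \left(- \frac{1}{2}\right) 64 = -32$)
$\frac{43857}{-26077} + k{\left(I{\left(4,9 \right)} \right)} = \frac{43857}{-26077} - 32 = 43857 \left(- \frac{1}{26077}\right) - 32 = - \frac{43857}{26077} - 32 = - \frac{878321}{26077}$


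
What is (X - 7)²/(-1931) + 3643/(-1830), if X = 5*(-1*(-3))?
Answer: -7151753/3533730 ≈ -2.0239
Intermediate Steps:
X = 15 (X = 5*3 = 15)
(X - 7)²/(-1931) + 3643/(-1830) = (15 - 7)²/(-1931) + 3643/(-1830) = 8²*(-1/1931) + 3643*(-1/1830) = 64*(-1/1931) - 3643/1830 = -64/1931 - 3643/1830 = -7151753/3533730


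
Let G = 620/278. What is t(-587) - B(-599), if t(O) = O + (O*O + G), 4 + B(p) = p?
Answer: 47897625/139 ≈ 3.4459e+5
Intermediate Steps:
B(p) = -4 + p
G = 310/139 (G = 620*(1/278) = 310/139 ≈ 2.2302)
t(O) = 310/139 + O + O**2 (t(O) = O + (O*O + 310/139) = O + (O**2 + 310/139) = O + (310/139 + O**2) = 310/139 + O + O**2)
t(-587) - B(-599) = (310/139 - 587 + (-587)**2) - (-4 - 599) = (310/139 - 587 + 344569) - 1*(-603) = 47813808/139 + 603 = 47897625/139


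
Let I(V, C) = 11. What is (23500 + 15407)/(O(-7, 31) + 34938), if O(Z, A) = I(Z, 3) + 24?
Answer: 38907/34973 ≈ 1.1125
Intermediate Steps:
O(Z, A) = 35 (O(Z, A) = 11 + 24 = 35)
(23500 + 15407)/(O(-7, 31) + 34938) = (23500 + 15407)/(35 + 34938) = 38907/34973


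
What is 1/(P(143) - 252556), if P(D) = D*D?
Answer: -1/232107 ≈ -4.3084e-6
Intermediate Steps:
P(D) = D²
1/(P(143) - 252556) = 1/(143² - 252556) = 1/(20449 - 252556) = 1/(-232107) = -1/232107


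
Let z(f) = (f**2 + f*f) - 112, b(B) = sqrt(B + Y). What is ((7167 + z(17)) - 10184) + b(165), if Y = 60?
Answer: -2536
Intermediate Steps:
b(B) = sqrt(60 + B) (b(B) = sqrt(B + 60) = sqrt(60 + B))
z(f) = -112 + 2*f**2 (z(f) = (f**2 + f**2) - 112 = 2*f**2 - 112 = -112 + 2*f**2)
((7167 + z(17)) - 10184) + b(165) = ((7167 + (-112 + 2*17**2)) - 10184) + sqrt(60 + 165) = ((7167 + (-112 + 2*289)) - 10184) + sqrt(225) = ((7167 + (-112 + 578)) - 10184) + 15 = ((7167 + 466) - 10184) + 15 = (7633 - 10184) + 15 = -2551 + 15 = -2536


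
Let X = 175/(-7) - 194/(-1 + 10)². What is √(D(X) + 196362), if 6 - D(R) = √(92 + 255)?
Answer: √(196368 - √347) ≈ 443.11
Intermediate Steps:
X = -2219/81 (X = 175*(-⅐) - 194/(9²) = -25 - 194/81 = -2219/81 ≈ -27.395)
D(R) = 6 - √347 (D(R) = 6 - √(92 + 255) = 6 - √347)
√(D(X) + 196362) = √((6 - √347) + 196362) = √(196368 - √347)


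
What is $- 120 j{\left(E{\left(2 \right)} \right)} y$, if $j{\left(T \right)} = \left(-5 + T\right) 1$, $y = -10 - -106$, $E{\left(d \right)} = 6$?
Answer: $-11520$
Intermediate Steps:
$y = 96$ ($y = -10 + 106 = 96$)
$j{\left(T \right)} = -5 + T$
$- 120 j{\left(E{\left(2 \right)} \right)} y = - 120 \left(-5 + 6\right) 96 = \left(-120\right) 1 \cdot 96 = \left(-120\right) 96 = -11520$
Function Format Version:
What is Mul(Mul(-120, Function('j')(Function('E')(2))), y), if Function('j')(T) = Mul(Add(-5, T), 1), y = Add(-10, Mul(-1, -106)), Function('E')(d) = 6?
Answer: -11520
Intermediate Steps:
y = 96 (y = Add(-10, 106) = 96)
Function('j')(T) = Add(-5, T)
Mul(Mul(-120, Function('j')(Function('E')(2))), y) = Mul(Mul(-120, Add(-5, 6)), 96) = Mul(Mul(-120, 1), 96) = Mul(-120, 96) = -11520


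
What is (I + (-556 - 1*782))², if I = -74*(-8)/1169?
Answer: 2444626060900/1366561 ≈ 1.7889e+6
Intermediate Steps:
I = 592/1169 (I = 592*(1/1169) = 592/1169 ≈ 0.50642)
(I + (-556 - 1*782))² = (592/1169 + (-556 - 1*782))² = (592/1169 + (-556 - 782))² = (592/1169 - 1338)² = (-1563530/1169)² = 2444626060900/1366561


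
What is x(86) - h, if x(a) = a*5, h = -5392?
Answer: 5822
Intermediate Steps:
x(a) = 5*a
x(86) - h = 5*86 - 1*(-5392) = 430 + 5392 = 5822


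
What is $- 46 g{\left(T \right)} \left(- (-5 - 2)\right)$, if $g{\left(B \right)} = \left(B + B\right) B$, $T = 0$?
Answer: $0$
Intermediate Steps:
$g{\left(B \right)} = 2 B^{2}$ ($g{\left(B \right)} = 2 B B = 2 B^{2}$)
$- 46 g{\left(T \right)} \left(- (-5 - 2)\right) = - 46 \cdot 2 \cdot 0^{2} \left(- (-5 - 2)\right) = - 46 \cdot 2 \cdot 0 \left(\left(-1\right) \left(-7\right)\right) = \left(-46\right) 0 \cdot 7 = 0 \cdot 7 = 0$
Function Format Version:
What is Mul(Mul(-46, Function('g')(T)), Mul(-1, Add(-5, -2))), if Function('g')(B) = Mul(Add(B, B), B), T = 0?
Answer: 0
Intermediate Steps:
Function('g')(B) = Mul(2, Pow(B, 2)) (Function('g')(B) = Mul(Mul(2, B), B) = Mul(2, Pow(B, 2)))
Mul(Mul(-46, Function('g')(T)), Mul(-1, Add(-5, -2))) = Mul(Mul(-46, Mul(2, Pow(0, 2))), Mul(-1, Add(-5, -2))) = Mul(Mul(-46, Mul(2, 0)), Mul(-1, -7)) = Mul(Mul(-46, 0), 7) = Mul(0, 7) = 0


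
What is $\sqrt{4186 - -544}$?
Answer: $\sqrt{4730} \approx 68.775$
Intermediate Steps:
$\sqrt{4186 - -544} = \sqrt{4186 + \left(-1448 + 1992\right)} = \sqrt{4186 + 544} = \sqrt{4730}$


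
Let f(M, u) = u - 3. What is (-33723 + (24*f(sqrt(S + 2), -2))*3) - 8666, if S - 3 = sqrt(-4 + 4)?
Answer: -42749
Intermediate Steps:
S = 3 (S = 3 + sqrt(-4 + 4) = 3 + sqrt(0) = 3 + 0 = 3)
f(M, u) = -3 + u
(-33723 + (24*f(sqrt(S + 2), -2))*3) - 8666 = (-33723 + (24*(-3 - 2))*3) - 8666 = (-33723 + (24*(-5))*3) - 8666 = (-33723 - 120*3) - 8666 = (-33723 - 360) - 8666 = -34083 - 8666 = -42749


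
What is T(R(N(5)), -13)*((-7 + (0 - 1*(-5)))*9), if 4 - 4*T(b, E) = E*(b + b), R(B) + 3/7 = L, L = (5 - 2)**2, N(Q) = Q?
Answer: -7146/7 ≈ -1020.9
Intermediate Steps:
L = 9 (L = 3**2 = 9)
R(B) = 60/7 (R(B) = -3/7 + 9 = 60/7)
T(b, E) = 1 - E*b/2 (T(b, E) = 1 - E*(b + b)/4 = 1 - E*2*b/4 = 1 - E*b/2)
T(R(N(5)), -13)*((-7 + (0 - 1*(-5)))*9) = (1 - 1/2*(-13)*60/7)*((-7 + (0 - 1*(-5)))*9) = (1 + 390/7)*((-7 + (0 + 5))*9) = 397*((-7 + 5)*9)/7 = 397*(-2*9)/7 = (397/7)*(-18) = -7146/7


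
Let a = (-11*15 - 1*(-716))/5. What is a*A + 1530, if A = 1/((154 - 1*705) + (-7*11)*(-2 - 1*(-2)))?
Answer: 7649/5 ≈ 1529.8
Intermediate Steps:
a = 551/5 (a = (-165 + 716)*(⅕) = 551*(⅕) = 551/5 ≈ 110.20)
A = -1/551 (A = 1/((154 - 705) - 77*(-2 + 2)) = 1/(-551 - 77*0) = 1/(-551 + 0) = 1/(-551) = -1/551 ≈ -0.0018149)
a*A + 1530 = (551/5)*(-1/551) + 1530 = -⅕ + 1530 = 7649/5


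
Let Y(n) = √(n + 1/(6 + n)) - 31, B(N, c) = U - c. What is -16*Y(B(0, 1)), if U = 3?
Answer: 496 - 4*√34 ≈ 472.68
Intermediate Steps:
B(N, c) = 3 - c
Y(n) = -31 + √(n + 1/(6 + n))
-16*Y(B(0, 1)) = -16*(-31 + √((1 + (3 - 1*1)*(6 + (3 - 1*1)))/(6 + (3 - 1*1)))) = -16*(-31 + √((1 + (3 - 1)*(6 + (3 - 1)))/(6 + (3 - 1)))) = -16*(-31 + √((1 + 2*(6 + 2))/(6 + 2))) = -16*(-31 + √((1 + 2*8)/8)) = -16*(-31 + √((1 + 16)/8)) = -16*(-31 + √((⅛)*17)) = -16*(-31 + √(17/8)) = -16*(-31 + √34/4) = 496 - 4*√34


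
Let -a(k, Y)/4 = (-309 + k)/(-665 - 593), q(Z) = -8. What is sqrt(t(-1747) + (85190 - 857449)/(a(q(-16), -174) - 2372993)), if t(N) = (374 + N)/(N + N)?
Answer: 13*sqrt(115615889681635378360482)/5215190629114 ≈ 0.84758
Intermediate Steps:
a(k, Y) = -618/629 + 2*k/629 (a(k, Y) = -4*(-309 + k)/(-665 - 593) = -4*(-309 + k)/(-1258) = -4*(-309 + k)*(-1)/1258 = -4*(309/1258 - k/1258) = -618/629 + 2*k/629)
t(N) = (374 + N)/(2*N) (t(N) = (374 + N)/((2*N)) = (374 + N)*(1/(2*N)) = (374 + N)/(2*N))
sqrt(t(-1747) + (85190 - 857449)/(a(q(-16), -174) - 2372993)) = sqrt((1/2)*(374 - 1747)/(-1747) + (85190 - 857449)/((-618/629 + (2/629)*(-8)) - 2372993)) = sqrt((1/2)*(-1/1747)*(-1373) - 772259/((-618/629 - 16/629) - 2372993)) = sqrt(1373/3494 - 772259/(-634/629 - 2372993)) = sqrt(1373/3494 - 772259/(-1492613231/629)) = sqrt(1373/3494 - 772259*(-629/1492613231)) = sqrt(1373/3494 + 485750911/1492613231) = sqrt(3746571649197/5215190629114) = 13*sqrt(115615889681635378360482)/5215190629114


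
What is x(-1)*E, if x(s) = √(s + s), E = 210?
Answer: 210*I*√2 ≈ 296.98*I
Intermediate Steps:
x(s) = √2*√s (x(s) = √(2*s) = √2*√s)
x(-1)*E = (√2*√(-1))*210 = (√2*I)*210 = (I*√2)*210 = 210*I*√2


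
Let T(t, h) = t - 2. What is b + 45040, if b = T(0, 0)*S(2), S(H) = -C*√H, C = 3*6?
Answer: 45040 + 36*√2 ≈ 45091.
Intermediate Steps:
C = 18
T(t, h) = -2 + t
S(H) = -18*√H
b = 36*√2 (b = (-2 + 0)*(-18*√2) = -(-36)*√2 = 36*√2 ≈ 50.912)
b + 45040 = 36*√2 + 45040 = 45040 + 36*√2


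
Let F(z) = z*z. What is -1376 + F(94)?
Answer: 7460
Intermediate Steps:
F(z) = z²
-1376 + F(94) = -1376 + 94² = -1376 + 8836 = 7460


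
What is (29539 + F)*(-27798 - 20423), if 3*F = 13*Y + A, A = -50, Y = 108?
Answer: -4338491591/3 ≈ -1.4462e+9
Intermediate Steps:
F = 1354/3 (F = (13*108 - 50)/3 = (1404 - 50)/3 = (⅓)*1354 = 1354/3 ≈ 451.33)
(29539 + F)*(-27798 - 20423) = (29539 + 1354/3)*(-27798 - 20423) = (89971/3)*(-48221) = -4338491591/3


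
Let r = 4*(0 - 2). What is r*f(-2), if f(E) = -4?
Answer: 32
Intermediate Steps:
r = -8 (r = 4*(-2) = -8)
r*f(-2) = -8*(-4) = 32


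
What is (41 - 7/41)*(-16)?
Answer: -26784/41 ≈ -653.27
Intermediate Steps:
(41 - 7/41)*(-16) = (1674/41)*(-16) = -26784/41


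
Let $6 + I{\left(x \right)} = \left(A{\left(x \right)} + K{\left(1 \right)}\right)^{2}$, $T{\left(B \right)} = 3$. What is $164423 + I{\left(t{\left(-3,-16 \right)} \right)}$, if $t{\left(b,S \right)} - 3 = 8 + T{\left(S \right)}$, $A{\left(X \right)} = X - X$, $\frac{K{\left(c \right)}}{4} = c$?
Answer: $164433$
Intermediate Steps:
$K{\left(c \right)} = 4 c$
$A{\left(X \right)} = 0$
$t{\left(b,S \right)} = 14$ ($t{\left(b,S \right)} = 3 + \left(8 + 3\right) = 3 + 11 = 14$)
$I{\left(x \right)} = 10$ ($I{\left(x \right)} = -6 + \left(0 + 4 \cdot 1\right)^{2} = -6 + \left(0 + 4\right)^{2} = -6 + 4^{2} = -6 + 16 = 10$)
$164423 + I{\left(t{\left(-3,-16 \right)} \right)} = 164423 + 10 = 164433$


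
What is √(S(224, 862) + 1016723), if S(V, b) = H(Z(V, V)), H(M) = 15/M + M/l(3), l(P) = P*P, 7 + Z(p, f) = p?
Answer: 13*√2549695099/651 ≈ 1008.3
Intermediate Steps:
Z(p, f) = -7 + p
l(P) = P²
H(M) = 15/M + M/9 (H(M) = 15/M + M/(3²) = 15/M + M/9)
S(V, b) = -7/9 + 15/(-7 + V) + V/9 (S(V, b) = 15/(-7 + V) + (-7 + V)/9 = 15/(-7 + V) + (-7/9 + V/9) = -7/9 + 15/(-7 + V) + V/9)
√(S(224, 862) + 1016723) = √((135 + (-7 + 224)²)/(9*(-7 + 224)) + 1016723) = √((⅑)*(135 + 217²)/217 + 1016723) = √((⅑)*(1/217)*(135 + 47089) + 1016723) = √((⅑)*(1/217)*47224 + 1016723) = √(47224/1953 + 1016723) = √(1985707243/1953) = 13*√2549695099/651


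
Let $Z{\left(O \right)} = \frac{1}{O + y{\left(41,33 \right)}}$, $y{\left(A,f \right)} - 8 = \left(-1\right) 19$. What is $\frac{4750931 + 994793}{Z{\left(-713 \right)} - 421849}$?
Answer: $- \frac{4159904176}{305418677} \approx -13.62$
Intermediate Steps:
$y{\left(A,f \right)} = -11$ ($y{\left(A,f \right)} = 8 - 19 = -11$)
$Z{\left(O \right)} = \frac{1}{-11 + O}$ ($Z{\left(O \right)} = \frac{1}{O - 11} = \frac{1}{-11 + O}$)
$\frac{4750931 + 994793}{Z{\left(-713 \right)} - 421849} = \frac{4750931 + 994793}{\frac{1}{-11 - 713} - 421849} = \frac{5745724}{\frac{1}{-724} - 421849} = \frac{5745724}{- \frac{1}{724} - 421849} = \frac{5745724}{- \frac{305418677}{724}} = 5745724 \left(- \frac{724}{305418677}\right) = - \frac{4159904176}{305418677}$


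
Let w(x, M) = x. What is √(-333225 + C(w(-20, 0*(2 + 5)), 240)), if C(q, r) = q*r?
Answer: 5*I*√13521 ≈ 581.4*I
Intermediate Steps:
√(-333225 + C(w(-20, 0*(2 + 5)), 240)) = √(-333225 - 20*240) = √(-333225 - 4800) = √(-338025) = 5*I*√13521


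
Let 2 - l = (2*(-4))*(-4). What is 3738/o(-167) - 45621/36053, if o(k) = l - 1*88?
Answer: -70074696/2127127 ≈ -32.943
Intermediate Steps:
l = -30 (l = 2 - 2*(-4)*(-4) = 2 - (-8)*(-4) = 2 - 1*32 = 2 - 32 = -30)
o(k) = -118 (o(k) = -30 - 1*88 = -30 - 88 = -118)
3738/o(-167) - 45621/36053 = 3738/(-118) - 45621/36053 = 3738*(-1/118) - 45621*1/36053 = -1869/59 - 45621/36053 = -70074696/2127127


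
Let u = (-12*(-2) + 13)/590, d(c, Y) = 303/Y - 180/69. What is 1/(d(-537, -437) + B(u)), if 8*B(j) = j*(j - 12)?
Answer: -1216957600/4132344667 ≈ -0.29450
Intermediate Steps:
d(c, Y) = -60/23 + 303/Y (d(c, Y) = 303/Y - 180*1/69 = 303/Y - 60/23 = -60/23 + 303/Y)
u = 37/590 (u = (24 + 13)*(1/590) = 37*(1/590) = 37/590 ≈ 0.062712)
B(j) = j*(-12 + j)/8 (B(j) = (j*(j - 12))/8 = (j*(-12 + j))/8 = j*(-12 + j)/8)
1/(d(-537, -437) + B(u)) = 1/((-60/23 + 303/(-437)) + (1/8)*(37/590)*(-12 + 37/590)) = 1/((-60/23 + 303*(-1/437)) + (1/8)*(37/590)*(-7043/590)) = 1/((-60/23 - 303/437) - 260591/2784800) = 1/(-1443/437 - 260591/2784800) = 1/(-4132344667/1216957600) = -1216957600/4132344667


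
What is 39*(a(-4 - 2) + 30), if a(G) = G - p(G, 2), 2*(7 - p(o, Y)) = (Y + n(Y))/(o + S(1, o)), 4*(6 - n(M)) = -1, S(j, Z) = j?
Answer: 25233/40 ≈ 630.83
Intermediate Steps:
n(M) = 25/4 (n(M) = 6 - ¼*(-1) = 6 + ¼ = 25/4)
p(o, Y) = 7 - (25/4 + Y)/(2*(1 + o)) (p(o, Y) = 7 - (Y + 25/4)/(2*(o + 1)) = 7 - (25/4 + Y)/(2*(1 + o)))
a(G) = G - (23 + 56*G)/(8*(1 + G)) (a(G) = G - (31 - 4*2 + 56*G)/(8*(1 + G)) = G - (31 - 8 + 56*G)/(8*(1 + G)) = G - (23 + 56*G)/(8*(1 + G)))
39*(a(-4 - 2) + 30) = 39*((-23/8 + (-4 - 2)² - 6*(-4 - 2))/(1 + (-4 - 2)) + 30) = 39*((-23/8 + (-6)² - 6*(-6))/(1 - 6) + 30) = 39*((-23/8 + 36 + 36)/(-5) + 30) = 39*(-⅕*553/8 + 30) = 39*(-553/40 + 30) = 39*(647/40) = 25233/40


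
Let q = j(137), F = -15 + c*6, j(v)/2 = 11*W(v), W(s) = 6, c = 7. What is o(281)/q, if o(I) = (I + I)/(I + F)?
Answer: 281/20328 ≈ 0.013823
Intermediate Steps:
j(v) = 132 (j(v) = 2*(11*6) = 2*66 = 132)
F = 27 (F = -15 + 7*6 = -15 + 42 = 27)
q = 132
o(I) = 2*I/(27 + I) (o(I) = (I + I)/(I + 27) = (2*I)/(27 + I) = 2*I/(27 + I))
o(281)/q = (2*281/(27 + 281))/132 = (2*281/308)*(1/132) = (2*281*(1/308))*(1/132) = (281/154)*(1/132) = 281/20328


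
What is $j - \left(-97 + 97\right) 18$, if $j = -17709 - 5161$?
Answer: $-22870$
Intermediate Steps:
$j = -22870$
$j - \left(-97 + 97\right) 18 = -22870 - \left(-97 + 97\right) 18 = -22870 - 0 \cdot 18 = -22870 - 0 = -22870 + 0 = -22870$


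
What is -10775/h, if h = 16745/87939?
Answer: -189508545/3349 ≈ -56587.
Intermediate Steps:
h = 16745/87939 (h = 16745*(1/87939) = 16745/87939 ≈ 0.19042)
-10775/h = -10775/16745/87939 = -10775*87939/16745 = -189508545/3349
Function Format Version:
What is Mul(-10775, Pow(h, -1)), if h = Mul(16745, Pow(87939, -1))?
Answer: Rational(-189508545, 3349) ≈ -56587.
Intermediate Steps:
h = Rational(16745, 87939) (h = Mul(16745, Rational(1, 87939)) = Rational(16745, 87939) ≈ 0.19042)
Mul(-10775, Pow(h, -1)) = Mul(-10775, Pow(Rational(16745, 87939), -1)) = Mul(-10775, Rational(87939, 16745)) = Rational(-189508545, 3349)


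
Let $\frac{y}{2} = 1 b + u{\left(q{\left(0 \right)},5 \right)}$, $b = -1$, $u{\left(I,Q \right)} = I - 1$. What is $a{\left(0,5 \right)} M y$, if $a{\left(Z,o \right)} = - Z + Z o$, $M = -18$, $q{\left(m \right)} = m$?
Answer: $0$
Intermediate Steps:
$u{\left(I,Q \right)} = -1 + I$
$y = -4$ ($y = 2 \left(1 \left(-1\right) + \left(-1 + 0\right)\right) = 2 \left(-1 - 1\right) = 2 \left(-2\right) = -4$)
$a{\left(0,5 \right)} M y = 0 \left(-1 + 5\right) \left(-18\right) \left(-4\right) = 0 \cdot 4 \left(-18\right) \left(-4\right) = 0 \left(-18\right) \left(-4\right) = 0 \left(-4\right) = 0$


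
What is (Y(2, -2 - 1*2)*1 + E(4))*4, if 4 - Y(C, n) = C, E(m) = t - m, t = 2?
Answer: 0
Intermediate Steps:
E(m) = 2 - m
Y(C, n) = 4 - C
(Y(2, -2 - 1*2)*1 + E(4))*4 = ((4 - 1*2)*1 + (2 - 1*4))*4 = ((4 - 2)*1 + (2 - 4))*4 = (2*1 - 2)*4 = (2 - 2)*4 = 0*4 = 0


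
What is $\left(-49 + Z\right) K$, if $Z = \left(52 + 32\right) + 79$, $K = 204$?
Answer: $23256$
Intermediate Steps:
$Z = 163$ ($Z = 84 + 79 = 163$)
$\left(-49 + Z\right) K = \left(-49 + 163\right) 204 = 114 \cdot 204 = 23256$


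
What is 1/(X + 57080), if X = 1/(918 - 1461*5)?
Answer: 6387/364569959 ≈ 1.7519e-5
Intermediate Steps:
X = -1/6387 (X = 1/(918 - 7305) = 1/(-6387) = -1/6387 ≈ -0.00015657)
1/(X + 57080) = 1/(-1/6387 + 57080) = 1/(364569959/6387) = 6387/364569959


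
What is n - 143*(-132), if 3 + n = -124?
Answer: 18749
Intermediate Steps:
n = -127 (n = -3 - 124 = -127)
n - 143*(-132) = -127 - 143*(-132) = -127 + 18876 = 18749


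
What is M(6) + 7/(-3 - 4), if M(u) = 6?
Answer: 5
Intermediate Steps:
M(6) + 7/(-3 - 4) = 6 + 7/(-3 - 4) = 6 + 7/(-7) = 6 + 7*(-1/7) = 6 - 1 = 5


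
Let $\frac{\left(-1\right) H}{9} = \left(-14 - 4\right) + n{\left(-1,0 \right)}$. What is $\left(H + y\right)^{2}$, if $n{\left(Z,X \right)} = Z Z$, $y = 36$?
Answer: $35721$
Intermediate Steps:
$n{\left(Z,X \right)} = Z^{2}$
$H = 153$ ($H = - 9 \left(\left(-14 - 4\right) + \left(-1\right)^{2}\right) = - 9 \left(-18 + 1\right) = \left(-9\right) \left(-17\right) = 153$)
$\left(H + y\right)^{2} = \left(153 + 36\right)^{2} = 189^{2} = 35721$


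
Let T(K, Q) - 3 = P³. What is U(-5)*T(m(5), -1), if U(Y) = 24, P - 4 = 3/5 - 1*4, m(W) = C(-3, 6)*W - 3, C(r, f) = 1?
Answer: 9648/125 ≈ 77.184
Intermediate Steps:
m(W) = -3 + W (m(W) = 1*W - 3 = W - 3 = -3 + W)
P = ⅗ (P = 4 + (3/5 - 1*4) = 4 + (3*(⅕) - 4) = 4 + (⅗ - 4) = 4 - 17/5 = ⅗ ≈ 0.60000)
T(K, Q) = 402/125 (T(K, Q) = 3 + (⅗)³ = 3 + 27/125 = 402/125)
U(-5)*T(m(5), -1) = 24*(402/125) = 9648/125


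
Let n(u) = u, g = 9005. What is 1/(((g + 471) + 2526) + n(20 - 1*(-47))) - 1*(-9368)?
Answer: 113062393/12069 ≈ 9368.0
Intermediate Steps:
1/(((g + 471) + 2526) + n(20 - 1*(-47))) - 1*(-9368) = 1/(((9005 + 471) + 2526) + (20 - 1*(-47))) - 1*(-9368) = 1/((9476 + 2526) + (20 + 47)) + 9368 = 1/(12002 + 67) + 9368 = 1/12069 + 9368 = 113062393/12069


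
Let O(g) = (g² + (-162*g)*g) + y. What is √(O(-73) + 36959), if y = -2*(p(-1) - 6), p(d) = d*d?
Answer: 10*I*√8210 ≈ 906.09*I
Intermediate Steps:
p(d) = d²
y = 10 (y = -2*((-1)² - 6) = -2*(1 - 6) = -2*(-5) = 10)
O(g) = 10 - 161*g² (O(g) = (g² + (-162*g)*g) + 10 = (g² - 162*g²) + 10 = -161*g² + 10 = 10 - 161*g²)
√(O(-73) + 36959) = √((10 - 161*(-73)²) + 36959) = √((10 - 161*5329) + 36959) = √((10 - 857969) + 36959) = √(-857959 + 36959) = √(-821000) = 10*I*√8210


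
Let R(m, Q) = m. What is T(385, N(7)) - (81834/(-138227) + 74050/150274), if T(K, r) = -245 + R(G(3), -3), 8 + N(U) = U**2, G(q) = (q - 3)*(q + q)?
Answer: -2543529807672/10385962099 ≈ -244.90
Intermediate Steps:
G(q) = 2*q*(-3 + q) (G(q) = (-3 + q)*(2*q) = 2*q*(-3 + q))
N(U) = -8 + U**2
T(K, r) = -245 (T(K, r) = -245 + 2*3*(-3 + 3) = -245 + 2*3*0 = -245 + 0 = -245)
T(385, N(7)) - (81834/(-138227) + 74050/150274) = -245 - (81834/(-138227) + 74050/150274) = -245 - (81834*(-1/138227) + 74050*(1/150274)) = -245 - (-81834/138227 + 37025/75137) = -245 - 1*(-1030906583/10385962099) = -245 + 1030906583/10385962099 = -2543529807672/10385962099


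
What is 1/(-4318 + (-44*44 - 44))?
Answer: -1/6298 ≈ -0.00015878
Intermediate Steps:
1/(-4318 + (-44*44 - 44)) = 1/(-4318 + (-1936 - 44)) = 1/(-4318 - 1980) = 1/(-6298) = -1/6298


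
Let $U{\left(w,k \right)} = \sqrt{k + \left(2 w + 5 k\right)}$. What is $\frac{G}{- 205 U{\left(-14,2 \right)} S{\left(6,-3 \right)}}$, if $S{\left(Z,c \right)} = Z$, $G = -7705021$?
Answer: $- \frac{7705021 i}{4920} \approx - 1566.1 i$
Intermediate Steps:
$U{\left(w,k \right)} = \sqrt{2 w + 6 k}$
$\frac{G}{- 205 U{\left(-14,2 \right)} S{\left(6,-3 \right)}} = - \frac{7705021}{- 205 \sqrt{2 \left(-14\right) + 6 \cdot 2} \cdot 6} = - \frac{7705021}{- 205 \sqrt{-28 + 12} \cdot 6} = - \frac{7705021}{- 205 \sqrt{-16} \cdot 6} = - \frac{7705021}{- 205 \cdot 4 i 6} = - \frac{7705021}{- 820 i 6} = - \frac{7705021}{\left(-4920\right) i} = - 7705021 \frac{i}{4920} = - \frac{7705021 i}{4920}$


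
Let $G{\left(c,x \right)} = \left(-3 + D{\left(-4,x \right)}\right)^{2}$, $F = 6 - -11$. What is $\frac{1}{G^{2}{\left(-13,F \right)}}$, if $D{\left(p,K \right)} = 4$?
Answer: $1$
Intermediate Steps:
$F = 17$ ($F = 6 + 11 = 17$)
$G{\left(c,x \right)} = 1$ ($G{\left(c,x \right)} = \left(-3 + 4\right)^{2} = 1^{2} = 1$)
$\frac{1}{G^{2}{\left(-13,F \right)}} = \frac{1}{1^{2}} = 1^{-1} = 1$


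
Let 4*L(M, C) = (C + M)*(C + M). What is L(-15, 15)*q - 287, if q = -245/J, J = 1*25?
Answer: -287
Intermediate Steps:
J = 25
L(M, C) = (C + M)**2/4 (L(M, C) = ((C + M)*(C + M))/4 = (C + M)**2/4)
q = -49/5 (q = -245/25 = -245*1/25 = -49/5 ≈ -9.8000)
L(-15, 15)*q - 287 = ((15 - 15)**2/4)*(-49/5) - 287 = ((1/4)*0**2)*(-49/5) - 287 = ((1/4)*0)*(-49/5) - 287 = 0*(-49/5) - 287 = 0 - 287 = -287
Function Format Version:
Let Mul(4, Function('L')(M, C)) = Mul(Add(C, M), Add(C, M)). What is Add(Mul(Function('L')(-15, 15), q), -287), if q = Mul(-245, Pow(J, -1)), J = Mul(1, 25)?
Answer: -287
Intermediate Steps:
J = 25
Function('L')(M, C) = Mul(Rational(1, 4), Pow(Add(C, M), 2)) (Function('L')(M, C) = Mul(Rational(1, 4), Mul(Add(C, M), Add(C, M))) = Mul(Rational(1, 4), Pow(Add(C, M), 2)))
q = Rational(-49, 5) (q = Mul(-245, Pow(25, -1)) = Mul(-245, Rational(1, 25)) = Rational(-49, 5) ≈ -9.8000)
Add(Mul(Function('L')(-15, 15), q), -287) = Add(Mul(Mul(Rational(1, 4), Pow(Add(15, -15), 2)), Rational(-49, 5)), -287) = Add(Mul(Mul(Rational(1, 4), Pow(0, 2)), Rational(-49, 5)), -287) = Add(Mul(Mul(Rational(1, 4), 0), Rational(-49, 5)), -287) = Add(Mul(0, Rational(-49, 5)), -287) = Add(0, -287) = -287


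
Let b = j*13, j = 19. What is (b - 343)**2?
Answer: 9216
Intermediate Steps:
b = 247 (b = 19*13 = 247)
(b - 343)**2 = (247 - 343)**2 = (-96)**2 = 9216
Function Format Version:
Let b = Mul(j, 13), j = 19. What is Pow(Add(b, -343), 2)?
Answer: 9216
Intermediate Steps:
b = 247 (b = Mul(19, 13) = 247)
Pow(Add(b, -343), 2) = Pow(Add(247, -343), 2) = Pow(-96, 2) = 9216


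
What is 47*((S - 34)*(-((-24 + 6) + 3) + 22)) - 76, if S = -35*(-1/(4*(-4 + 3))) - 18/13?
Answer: -3994957/52 ≈ -76826.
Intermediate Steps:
S = -527/52 (S = -35/((-4*(-1))) - 18*1/13 = -35/4 - 18/13 = -527/52 ≈ -10.135)
47*((S - 34)*(-((-24 + 6) + 3) + 22)) - 76 = 47*((-527/52 - 34)*(-((-24 + 6) + 3) + 22)) - 76 = 47*(-2295*(-(-18 + 3) + 22)/52) - 76 = 47*(-2295*(-1*(-15) + 22)/52) - 76 = 47*(-2295*(15 + 22)/52) - 76 = 47*(-2295/52*37) - 76 = 47*(-84915/52) - 76 = -3991005/52 - 76 = -3994957/52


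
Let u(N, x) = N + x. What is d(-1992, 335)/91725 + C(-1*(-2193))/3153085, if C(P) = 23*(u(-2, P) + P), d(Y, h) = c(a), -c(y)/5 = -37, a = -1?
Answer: 393285437/11568668865 ≈ 0.033996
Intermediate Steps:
c(y) = 185 (c(y) = -5*(-37) = 185)
d(Y, h) = 185
C(P) = -46 + 46*P (C(P) = 23*((-2 + P) + P) = 23*(-2 + 2*P) = -46 + 46*P)
d(-1992, 335)/91725 + C(-1*(-2193))/3153085 = 185/91725 + (-46 + 46*(-1*(-2193)))/3153085 = 185*(1/91725) + (-46 + 46*2193)*(1/3153085) = 37/18345 + (-46 + 100878)*(1/3153085) = 37/18345 + 100832*(1/3153085) = 37/18345 + 100832/3153085 = 393285437/11568668865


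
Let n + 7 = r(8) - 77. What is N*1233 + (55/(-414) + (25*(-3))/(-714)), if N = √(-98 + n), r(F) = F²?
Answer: -685/24633 + 1233*I*√118 ≈ -0.027808 + 13394.0*I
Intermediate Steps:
n = -20 (n = -7 + (8² - 77) = -7 + (64 - 77) = -7 - 13 = -20)
N = I*√118 (N = √(-98 - 20) = √(-118) = I*√118 ≈ 10.863*I)
N*1233 + (55/(-414) + (25*(-3))/(-714)) = (I*√118)*1233 + (55/(-414) + (25*(-3))/(-714)) = 1233*I*√118 + (55*(-1/414) - 75*(-1/714)) = 1233*I*√118 + (-55/414 + 25/238) = 1233*I*√118 - 685/24633 = -685/24633 + 1233*I*√118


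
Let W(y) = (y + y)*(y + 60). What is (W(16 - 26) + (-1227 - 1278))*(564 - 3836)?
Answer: 11468360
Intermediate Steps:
W(y) = 2*y*(60 + y) (W(y) = (2*y)*(60 + y) = 2*y*(60 + y))
(W(16 - 26) + (-1227 - 1278))*(564 - 3836) = (2*(16 - 26)*(60 + (16 - 26)) + (-1227 - 1278))*(564 - 3836) = (2*(-10)*(60 - 10) - 2505)*(-3272) = (2*(-10)*50 - 2505)*(-3272) = (-1000 - 2505)*(-3272) = -3505*(-3272) = 11468360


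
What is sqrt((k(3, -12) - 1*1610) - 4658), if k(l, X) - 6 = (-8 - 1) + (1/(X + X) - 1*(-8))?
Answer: I*sqrt(901878)/12 ≈ 79.139*I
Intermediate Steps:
k(l, X) = 5 + 1/(2*X) (k(l, X) = 6 + ((-8 - 1) + (1/(X + X) - 1*(-8))) = 6 + (-9 + (1/(2*X) + 8)) = 6 + (-9 + (8 + 1/(2*X))) = 6 + (-1 + 1/(2*X)) = 5 + 1/(2*X))
sqrt((k(3, -12) - 1*1610) - 4658) = sqrt(((5 + (1/2)/(-12)) - 1*1610) - 4658) = sqrt(((5 + (1/2)*(-1/12)) - 1610) - 4658) = sqrt(((5 - 1/24) - 1610) - 4658) = sqrt((119/24 - 1610) - 4658) = sqrt(-38521/24 - 4658) = sqrt(-150313/24) = I*sqrt(901878)/12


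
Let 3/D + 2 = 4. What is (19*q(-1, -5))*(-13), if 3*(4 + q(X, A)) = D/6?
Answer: 11609/12 ≈ 967.42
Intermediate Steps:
D = 3/2 (D = 3/(-2 + 4) = 3/2 ≈ 1.5000)
q(X, A) = -47/12 (q(X, A) = -4 + ((3/2)/6)/3 = -4 + ((3/2)*(1/6))/3 = -4 + (1/3)*(1/4) = -4 + 1/12 = -47/12)
(19*q(-1, -5))*(-13) = (19*(-47/12))*(-13) = -893/12*(-13) = 11609/12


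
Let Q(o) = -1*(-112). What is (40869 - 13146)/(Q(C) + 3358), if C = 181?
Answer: 27723/3470 ≈ 7.9893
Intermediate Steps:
Q(o) = 112
(40869 - 13146)/(Q(C) + 3358) = (40869 - 13146)/(112 + 3358) = 27723/3470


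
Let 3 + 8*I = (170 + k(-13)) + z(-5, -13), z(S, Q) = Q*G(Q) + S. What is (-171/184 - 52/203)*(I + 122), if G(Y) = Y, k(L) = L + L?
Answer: -8103423/42688 ≈ -189.83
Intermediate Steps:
k(L) = 2*L
z(S, Q) = S + Q**2 (z(S, Q) = Q*Q + S = Q**2 + S = S + Q**2)
I = 305/8 (I = -3/8 + ((170 + 2*(-13)) + (-5 + (-13)**2))/8 = -3/8 + ((170 - 26) + (-5 + 169))/8 = -3/8 + (144 + 164)/8 = -3/8 + (1/8)*308 = -3/8 + 77/2 = 305/8 ≈ 38.125)
(-171/184 - 52/203)*(I + 122) = (-171/184 - 52/203)*(305/8 + 122) = (-171*1/184 - 52*1/203)*(1281/8) = (-171/184 - 52/203)*(1281/8) = -44281/37352*1281/8 = -8103423/42688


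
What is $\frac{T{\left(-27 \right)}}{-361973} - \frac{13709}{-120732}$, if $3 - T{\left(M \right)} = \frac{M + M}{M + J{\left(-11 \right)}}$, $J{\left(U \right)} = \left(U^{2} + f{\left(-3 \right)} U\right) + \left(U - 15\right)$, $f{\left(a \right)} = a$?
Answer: $\frac{501147972233}{4413874147836} \approx 0.11354$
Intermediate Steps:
$J{\left(U \right)} = -15 + U^{2} - 2 U$ ($J{\left(U \right)} = \left(U^{2} - 3 U\right) + \left(U - 15\right) = \left(U^{2} - 3 U\right) + \left(-15 + U\right) = -15 + U^{2} - 2 U$)
$T{\left(M \right)} = 3 - \frac{2 M}{128 + M}$ ($T{\left(M \right)} = 3 - \frac{M + M}{M - \left(-7 - 121\right)} = 3 - \frac{2 M}{M + \left(-15 + 121 + 22\right)} = 3 - \frac{2 M}{M + 128} = 3 - \frac{2 M}{128 + M}$)
$\frac{T{\left(-27 \right)}}{-361973} - \frac{13709}{-120732} = \frac{\frac{1}{128 - 27} \left(384 - 27\right)}{-361973} - \frac{13709}{-120732} = \frac{1}{101} \cdot 357 \left(- \frac{1}{361973}\right) - - \frac{13709}{120732} = \frac{1}{101} \cdot 357 \left(- \frac{1}{361973}\right) + \frac{13709}{120732} = \frac{357}{101} \left(- \frac{1}{361973}\right) + \frac{13709}{120732} = - \frac{357}{36559273} + \frac{13709}{120732} = \frac{501147972233}{4413874147836}$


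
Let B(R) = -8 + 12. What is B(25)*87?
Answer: 348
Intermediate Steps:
B(R) = 4
B(25)*87 = 4*87 = 348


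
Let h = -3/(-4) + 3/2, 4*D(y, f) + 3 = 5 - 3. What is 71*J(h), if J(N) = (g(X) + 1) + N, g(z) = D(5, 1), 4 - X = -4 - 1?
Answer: 213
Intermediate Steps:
X = 9 (X = 4 - (-4 - 1) = 4 - 1*(-5) = 4 + 5 = 9)
D(y, f) = -¼ (D(y, f) = -¾ + (5 - 3)/4 = -¾ + (¼)*2 = -¾ + ½ = -¼)
g(z) = -¼
h = 9/4 (h = -3*(-¼) + 3*(½) = ¾ + 3/2 = 9/4 ≈ 2.2500)
J(N) = ¾ + N (J(N) = (-¼ + 1) + N = ¾ + N)
71*J(h) = 71*(¾ + 9/4) = 71*3 = 213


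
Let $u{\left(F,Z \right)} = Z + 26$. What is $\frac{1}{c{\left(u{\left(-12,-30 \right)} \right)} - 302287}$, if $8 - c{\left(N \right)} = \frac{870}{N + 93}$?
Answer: $- \frac{89}{26903701} \approx -3.3081 \cdot 10^{-6}$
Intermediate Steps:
$u{\left(F,Z \right)} = 26 + Z$
$c{\left(N \right)} = 8 - \frac{870}{93 + N}$ ($c{\left(N \right)} = 8 - \frac{870}{N + 93} = 8 - \frac{870}{93 + N}$)
$\frac{1}{c{\left(u{\left(-12,-30 \right)} \right)} - 302287} = \frac{1}{\frac{2 \left(-63 + 4 \left(26 - 30\right)\right)}{93 + \left(26 - 30\right)} - 302287} = \frac{1}{\frac{2 \left(-63 + 4 \left(-4\right)\right)}{93 - 4} - 302287} = \frac{1}{\frac{2 \left(-63 - 16\right)}{89} - 302287} = \frac{1}{2 \cdot \frac{1}{89} \left(-79\right) - 302287} = \frac{1}{- \frac{158}{89} - 302287} = \frac{1}{- \frac{26903701}{89}} = - \frac{89}{26903701}$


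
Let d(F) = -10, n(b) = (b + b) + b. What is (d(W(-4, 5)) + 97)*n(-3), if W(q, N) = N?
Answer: -783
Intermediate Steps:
n(b) = 3*b (n(b) = 2*b + b = 3*b)
(d(W(-4, 5)) + 97)*n(-3) = (-10 + 97)*(3*(-3)) = 87*(-9) = -783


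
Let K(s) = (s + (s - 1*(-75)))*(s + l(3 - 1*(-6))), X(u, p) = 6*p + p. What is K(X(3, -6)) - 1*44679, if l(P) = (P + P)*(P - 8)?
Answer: -44463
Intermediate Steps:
X(u, p) = 7*p
l(P) = 2*P*(-8 + P) (l(P) = (2*P)*(-8 + P) = 2*P*(-8 + P))
K(s) = (18 + s)*(75 + 2*s) (K(s) = (s + (s - 1*(-75)))*(s + 2*(3 - 1*(-6))*(-8 + (3 - 1*(-6)))) = (s + (s + 75))*(s + 2*(3 + 6)*(-8 + (3 + 6))) = (s + (75 + s))*(s + 2*9*(-8 + 9)) = (75 + 2*s)*(s + 2*9*1) = (75 + 2*s)*(s + 18) = (75 + 2*s)*(18 + s) = (18 + s)*(75 + 2*s))
K(X(3, -6)) - 1*44679 = (1350 + 2*(7*(-6))**2 + 111*(7*(-6))) - 1*44679 = (1350 + 2*(-42)**2 + 111*(-42)) - 44679 = (1350 + 2*1764 - 4662) - 44679 = (1350 + 3528 - 4662) - 44679 = 216 - 44679 = -44463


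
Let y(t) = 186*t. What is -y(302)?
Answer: -56172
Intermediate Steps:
-y(302) = -186*302 = -1*56172 = -56172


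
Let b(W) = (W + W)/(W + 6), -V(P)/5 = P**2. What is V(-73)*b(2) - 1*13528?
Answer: -53701/2 ≈ -26851.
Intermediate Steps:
V(P) = -5*P**2
b(W) = 2*W/(6 + W) (b(W) = (2*W)/(6 + W) = 2*W/(6 + W))
V(-73)*b(2) - 1*13528 = (-5*(-73)**2)*(2*2/(6 + 2)) - 1*13528 = (-5*5329)*(2*2/8) - 13528 = -53290*2/8 - 13528 = -26645*1/2 - 13528 = -26645/2 - 13528 = -53701/2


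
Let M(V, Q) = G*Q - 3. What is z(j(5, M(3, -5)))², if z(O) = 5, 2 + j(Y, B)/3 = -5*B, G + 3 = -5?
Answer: 25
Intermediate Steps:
G = -8 (G = -3 - 5 = -8)
M(V, Q) = -3 - 8*Q (M(V, Q) = -8*Q - 3 = -3 - 8*Q)
j(Y, B) = -6 - 15*B (j(Y, B) = -6 + 3*(-5*B) = -6 - 15*B)
z(j(5, M(3, -5)))² = 5² = 25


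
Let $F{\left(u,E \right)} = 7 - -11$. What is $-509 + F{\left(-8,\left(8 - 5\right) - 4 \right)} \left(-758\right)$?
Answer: $-14153$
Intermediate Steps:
$F{\left(u,E \right)} = 18$ ($F{\left(u,E \right)} = 7 + 11 = 18$)
$-509 + F{\left(-8,\left(8 - 5\right) - 4 \right)} \left(-758\right) = -509 + 18 \left(-758\right) = -509 - 13644 = -14153$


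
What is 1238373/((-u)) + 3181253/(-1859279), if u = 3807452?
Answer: -14414949010423/7079115547108 ≈ -2.0363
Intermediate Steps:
1238373/((-u)) + 3181253/(-1859279) = 1238373/((-1*3807452)) + 3181253/(-1859279) = 1238373/(-3807452) + 3181253*(-1/1859279) = 1238373*(-1/3807452) - 3181253/1859279 = -1238373/3807452 - 3181253/1859279 = -14414949010423/7079115547108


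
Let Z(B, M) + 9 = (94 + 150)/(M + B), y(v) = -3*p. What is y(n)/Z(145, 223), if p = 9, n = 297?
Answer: 2484/767 ≈ 3.2386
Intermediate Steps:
y(v) = -27 (y(v) = -3*9 = -27)
Z(B, M) = -9 + 244/(B + M) (Z(B, M) = -9 + (94 + 150)/(M + B) = -9 + 244/(B + M))
y(n)/Z(145, 223) = -27*(145 + 223)/(244 - 9*145 - 9*223) = -27*368/(244 - 1305 - 2007) = -27/((1/368)*(-3068)) = -27/(-767/92) = -27*(-92/767) = 2484/767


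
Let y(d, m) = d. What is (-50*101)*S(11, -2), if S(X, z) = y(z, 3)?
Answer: 10100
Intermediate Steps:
S(X, z) = z
(-50*101)*S(11, -2) = -50*101*(-2) = -5050*(-2) = 10100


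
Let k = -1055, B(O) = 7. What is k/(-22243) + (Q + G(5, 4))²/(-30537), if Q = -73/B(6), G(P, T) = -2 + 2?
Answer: 3872884/88282467 ≈ 0.043869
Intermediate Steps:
G(P, T) = 0
Q = -73/7 ≈ -10.429
k/(-22243) + (Q + G(5, 4))²/(-30537) = -1055/(-22243) + (-73/7 + 0)²/(-30537) = -1055*(-1/22243) + (-73/7)²*(-1/30537) = 1055/22243 + (5329/49)*(-1/30537) = 1055/22243 - 5329/1496313 = 3872884/88282467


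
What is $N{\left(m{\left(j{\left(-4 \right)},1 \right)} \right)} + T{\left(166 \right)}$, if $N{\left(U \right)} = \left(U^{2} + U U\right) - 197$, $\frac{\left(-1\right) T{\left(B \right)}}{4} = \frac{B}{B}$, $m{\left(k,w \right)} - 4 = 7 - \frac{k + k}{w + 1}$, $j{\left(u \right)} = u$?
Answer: $249$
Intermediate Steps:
$m{\left(k,w \right)} = 11 - \frac{2 k}{1 + w}$ ($m{\left(k,w \right)} = 4 - \left(-7 + \frac{k + k}{w + 1}\right) = 4 - \left(-7 + \frac{2 k}{1 + w}\right) = 11 - \frac{2 k}{1 + w}$)
$T{\left(B \right)} = -4$ ($T{\left(B \right)} = - 4 \frac{B}{B} = \left(-4\right) 1 = -4$)
$N{\left(U \right)} = -197 + 2 U^{2}$ ($N{\left(U \right)} = \left(U^{2} + U^{2}\right) - 197 = 2 U^{2} - 197 = -197 + 2 U^{2}$)
$N{\left(m{\left(j{\left(-4 \right)},1 \right)} \right)} + T{\left(166 \right)} = \left(-197 + 2 \left(\frac{11 - -8 + 11 \cdot 1}{1 + 1}\right)^{2}\right) - 4 = \left(-197 + 2 \left(\frac{11 + 8 + 11}{2}\right)^{2}\right) - 4 = \left(-197 + 2 \left(\frac{1}{2} \cdot 30\right)^{2}\right) - 4 = \left(-197 + 2 \cdot 15^{2}\right) - 4 = \left(-197 + 2 \cdot 225\right) - 4 = \left(-197 + 450\right) - 4 = 253 - 4 = 249$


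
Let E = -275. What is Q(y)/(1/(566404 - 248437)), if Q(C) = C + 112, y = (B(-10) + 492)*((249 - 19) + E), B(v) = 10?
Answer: -7147262226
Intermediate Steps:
y = -22590 (y = (10 + 492)*((249 - 19) - 275) = 502*(230 - 275) = 502*(-45) = -22590)
Q(C) = 112 + C
Q(y)/(1/(566404 - 248437)) = (112 - 22590)/(1/(566404 - 248437)) = -22478/(1/317967) = -22478/1/317967 = -22478*317967 = -7147262226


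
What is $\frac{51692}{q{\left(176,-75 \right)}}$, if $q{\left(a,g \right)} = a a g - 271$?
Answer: $- \frac{51692}{2323471} \approx -0.022248$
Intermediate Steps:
$q{\left(a,g \right)} = -271 + g a^{2}$ ($q{\left(a,g \right)} = a^{2} g - 271 = g a^{2} - 271 = -271 + g a^{2}$)
$\frac{51692}{q{\left(176,-75 \right)}} = \frac{51692}{-271 - 75 \cdot 176^{2}} = \frac{51692}{-271 - 2323200} = \frac{51692}{-2323471} = 51692 \left(- \frac{1}{2323471}\right) = - \frac{51692}{2323471}$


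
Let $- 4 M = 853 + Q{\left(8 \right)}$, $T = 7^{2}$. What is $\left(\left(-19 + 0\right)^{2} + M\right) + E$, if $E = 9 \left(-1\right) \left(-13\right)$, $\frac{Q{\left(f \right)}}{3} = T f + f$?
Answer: $- \frac{141}{4} \approx -35.25$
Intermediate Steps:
$T = 49$
$Q{\left(f \right)} = 150 f$ ($Q{\left(f \right)} = 3 \left(49 f + f\right) = 3 \cdot 50 f = 150 f$)
$M = - \frac{2053}{4}$ ($M = - \frac{853 + 150 \cdot 8}{4} = - \frac{853 + 1200}{4} = \left(- \frac{1}{4}\right) 2053 = - \frac{2053}{4} \approx -513.25$)
$E = 117$ ($E = \left(-9\right) \left(-13\right) = 117$)
$\left(\left(-19 + 0\right)^{2} + M\right) + E = \left(\left(-19 + 0\right)^{2} - \frac{2053}{4}\right) + 117 = \left(\left(-19\right)^{2} - \frac{2053}{4}\right) + 117 = \left(361 - \frac{2053}{4}\right) + 117 = - \frac{609}{4} + 117 = - \frac{141}{4}$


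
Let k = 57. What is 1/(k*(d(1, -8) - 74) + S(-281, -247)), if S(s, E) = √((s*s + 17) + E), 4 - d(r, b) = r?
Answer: -4047/16299478 - √78731/16299478 ≈ -0.00026550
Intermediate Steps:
d(r, b) = 4 - r
S(s, E) = √(17 + E + s²) (S(s, E) = √((s² + 17) + E) = √((17 + s²) + E) = √(17 + E + s²))
1/(k*(d(1, -8) - 74) + S(-281, -247)) = 1/(57*((4 - 1*1) - 74) + √(17 - 247 + (-281)²)) = 1/(57*((4 - 1) - 74) + √(17 - 247 + 78961)) = 1/(57*(3 - 74) + √78731) = 1/(57*(-71) + √78731) = 1/(-4047 + √78731)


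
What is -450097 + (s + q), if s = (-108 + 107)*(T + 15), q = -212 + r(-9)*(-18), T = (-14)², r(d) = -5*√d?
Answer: -450520 + 270*I ≈ -4.5052e+5 + 270.0*I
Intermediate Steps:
T = 196
q = -212 + 270*I (q = -212 - 15*I*(-18) = -212 + 270*I ≈ -212.0 + 270.0*I)
s = -211 (s = (-108 + 107)*(196 + 15) = -1*211 = -211)
-450097 + (s + q) = -450097 + (-211 + (-212 + 270*I)) = -450097 + (-423 + 270*I) = -450520 + 270*I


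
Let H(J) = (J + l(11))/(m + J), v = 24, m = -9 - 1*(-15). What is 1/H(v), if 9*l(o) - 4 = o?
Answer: 90/77 ≈ 1.1688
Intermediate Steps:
m = 6 (m = -9 + 15 = 6)
l(o) = 4/9 + o/9
H(J) = (5/3 + J)/(6 + J) (H(J) = (J + (4/9 + (⅑)*11))/(6 + J) = (J + (4/9 + 11/9))/(6 + J) = (J + 5/3)/(6 + J) = (5/3 + J)/(6 + J))
1/H(v) = 1/((5/3 + 24)/(6 + 24)) = 1/((77/3)/30) = 1/((1/30)*(77/3)) = 1/(77/90) = 90/77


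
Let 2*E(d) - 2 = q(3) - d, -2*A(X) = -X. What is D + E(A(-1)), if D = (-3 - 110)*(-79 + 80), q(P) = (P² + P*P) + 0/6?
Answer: -411/4 ≈ -102.75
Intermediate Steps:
q(P) = 2*P² (q(P) = (P² + P²) + 0*(⅙) = 2*P² + 0 = 2*P²)
A(X) = X/2 (A(X) = -(-1)*X/2 = X/2)
E(d) = 10 - d/2 (E(d) = 1 + (2*3² - d)/2 = 1 + (2*9 - d)/2 = 1 + (18 - d)/2 = 1 + (9 - d/2) = 10 - d/2)
D = -113 (D = -113*1 = -113)
D + E(A(-1)) = -113 + (10 - (-1)/4) = -113 + (10 - ½*(-½)) = -113 + (10 + ¼) = -113 + 41/4 = -411/4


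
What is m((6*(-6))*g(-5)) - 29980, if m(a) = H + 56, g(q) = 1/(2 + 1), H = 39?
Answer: -29885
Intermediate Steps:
g(q) = ⅓ (g(q) = 1/3 = ⅓)
m(a) = 95 (m(a) = 39 + 56 = 95)
m((6*(-6))*g(-5)) - 29980 = 95 - 29980 = -29885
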